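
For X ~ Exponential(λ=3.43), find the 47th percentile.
0.1851

We have X ~ Exponential(λ=3.43).

We want to find x such that P(X ≤ x) = 0.47.

This is the 47th percentile, which means 47% of values fall below this point.

Using the inverse CDF (quantile function):
x = F⁻¹(0.47) = 0.1851

Verification: P(X ≤ 0.1851) = 0.47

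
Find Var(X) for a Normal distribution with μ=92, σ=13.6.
184.9600

We have X ~ Normal(μ=92, σ=13.6).

For a Normal distribution with μ=92, σ=13.6:
Var(X) = 184.9600

The variance measures the spread of the distribution around the mean.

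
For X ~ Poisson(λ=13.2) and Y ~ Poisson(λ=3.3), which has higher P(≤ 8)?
Y has higher probability (P(Y ≤ 8) = 0.9931 > P(X ≤ 8) = 0.0910)

Compute P(≤ 8) for each distribution:

X ~ Poisson(λ=13.2):
P(X ≤ 8) = 0.0910

Y ~ Poisson(λ=3.3):
P(Y ≤ 8) = 0.9931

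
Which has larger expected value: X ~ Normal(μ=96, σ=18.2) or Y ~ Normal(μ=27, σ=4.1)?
X has larger mean (96.0000 > 27.0000)

Compute the expected value for each distribution:

X ~ Normal(μ=96, σ=18.2):
E[X] = 96.0000

Y ~ Normal(μ=27, σ=4.1):
E[Y] = 27.0000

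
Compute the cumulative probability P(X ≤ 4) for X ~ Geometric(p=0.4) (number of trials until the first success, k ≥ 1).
0.870400

We have X ~ Geometric(p=0.4) (number of trials until the first success, k ≥ 1).

The CDF gives us P(X ≤ k).

Using the CDF:
P(X ≤ 4) = 0.870400

This means there's approximately a 87.0% chance that X is at most 4.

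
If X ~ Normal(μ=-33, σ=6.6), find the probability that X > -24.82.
0.107600

We have X ~ Normal(μ=-33, σ=6.6).

P(X > -24.82) = 1 - P(X ≤ -24.82)
                = 1 - F(-24.82)
                = 1 - 0.892400
                = 0.107600

So there's approximately a 10.8% chance that X exceeds -24.82.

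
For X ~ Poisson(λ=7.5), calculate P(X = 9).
0.114440

We have X ~ Poisson(λ=7.5).

For a Poisson distribution, the PMF gives us the probability of each outcome.

Using the PMF formula:
P(X = 9) = 0.114440

Rounded to 4 decimal places: 0.1144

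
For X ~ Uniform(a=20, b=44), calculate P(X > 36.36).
0.318333

We have X ~ Uniform(a=20, b=44).

P(X > 36.36) = 1 - P(X ≤ 36.36)
                = 1 - F(36.36)
                = 1 - 0.681667
                = 0.318333

So there's approximately a 31.8% chance that X exceeds 36.36.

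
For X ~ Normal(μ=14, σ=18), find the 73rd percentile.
25.0306

We have X ~ Normal(μ=14, σ=18).

We want to find x such that P(X ≤ x) = 0.73.

This is the 73rd percentile, which means 73% of values fall below this point.

Using the inverse CDF (quantile function):
x = F⁻¹(0.73) = 25.0306

Verification: P(X ≤ 25.0306) = 0.73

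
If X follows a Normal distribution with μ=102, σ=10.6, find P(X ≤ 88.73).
0.105306

We have X ~ Normal(μ=102, σ=10.6).

The CDF gives us P(X ≤ k).

Using the CDF:
P(X ≤ 88.73) = 0.105306

This means there's approximately a 10.5% chance that X is at most 88.73.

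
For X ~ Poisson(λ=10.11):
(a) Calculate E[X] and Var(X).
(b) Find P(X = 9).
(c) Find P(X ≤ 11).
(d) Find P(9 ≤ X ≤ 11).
(a) E[X] = 10.1100, Var(X) = 10.1100
(b) P(X = 9) = 0.123674
(c) P(X ≤ 11) = 0.684199
(d) P(9 ≤ X ≤ 11) = 0.363628

We have X ~ Poisson(λ=10.11).

(a) Moments:
E[X] = 10.1100
Var(X) = 10.1100
σ = √Var(X) = 3.1796

(b) Point probability using PMF:
P(X = 9) = 0.123674

(c) Cumulative probability using CDF:
P(X ≤ 11) = F(11) = 0.684199

(d) Range probability:
P(9 ≤ X ≤ 11) = P(X ≤ 11) - P(X ≤ 8)
                   = F(11) - F(8)
                   = 0.684199 - 0.320571
                   = 0.363628

This means approximately 36.4% of outcomes fall in the interval [9, 11].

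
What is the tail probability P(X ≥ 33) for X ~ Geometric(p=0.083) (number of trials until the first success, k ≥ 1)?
0.062491

We have X ~ Geometric(p=0.083) (number of trials until the first success, k ≥ 1).

For discrete distributions, P(X ≥ 33) = 1 - P(X ≤ 32).

P(X ≤ 32) = 0.937509
P(X ≥ 33) = 1 - 0.937509 = 0.062491

So there's approximately a 6.2% chance that X is at least 33.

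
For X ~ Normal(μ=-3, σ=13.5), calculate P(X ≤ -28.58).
0.029058

We have X ~ Normal(μ=-3, σ=13.5).

The CDF gives us P(X ≤ k).

Using the CDF:
P(X ≤ -28.58) = 0.029058

This means there's approximately a 2.9% chance that X is at most -28.58.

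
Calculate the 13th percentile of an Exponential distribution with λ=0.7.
0.1989

We have X ~ Exponential(λ=0.7).

We want to find x such that P(X ≤ x) = 0.13.

This is the 13th percentile, which means 13% of values fall below this point.

Using the inverse CDF (quantile function):
x = F⁻¹(0.13) = 0.1989

Verification: P(X ≤ 0.1989) = 0.13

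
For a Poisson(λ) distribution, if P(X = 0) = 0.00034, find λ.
λ = 7.9866

For a Poisson(λ) distribution, the PMF at 0 is:
P(X = 0) = λ^0 e^(-λ) / 0! = e^(-λ)

Given P(X = 0) = 0.00034:
e^(-λ) = 0.00034
-λ = ln(0.00034)
λ = -ln(0.00034) = 7.9866

Verification: e^(-7.9866) = 0.00034 ✓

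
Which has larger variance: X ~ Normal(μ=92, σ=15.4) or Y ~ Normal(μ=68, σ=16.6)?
Y has larger variance (275.5600 > 237.1600)

Compute the variance for each distribution:

X ~ Normal(μ=92, σ=15.4):
Var(X) = 237.1600

Y ~ Normal(μ=68, σ=16.6):
Var(Y) = 275.5600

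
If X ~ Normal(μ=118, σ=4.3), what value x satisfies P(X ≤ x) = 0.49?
117.8922

We have X ~ Normal(μ=118, σ=4.3).

We want to find x such that P(X ≤ x) = 0.49.

This is the 49th percentile, which means 49% of values fall below this point.

Using the inverse CDF (quantile function):
x = F⁻¹(0.49) = 117.8922

Verification: P(X ≤ 117.8922) = 0.49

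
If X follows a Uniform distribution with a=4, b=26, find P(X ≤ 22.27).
0.830455

We have X ~ Uniform(a=4, b=26).

The CDF gives us P(X ≤ k).

Using the CDF:
P(X ≤ 22.27) = 0.830455

This means there's approximately a 83.0% chance that X is at most 22.27.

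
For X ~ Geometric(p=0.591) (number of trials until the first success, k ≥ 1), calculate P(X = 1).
0.591000

We have X ~ Geometric(p=0.591) (number of trials until the first success, k ≥ 1).

For a Geometric distribution, the PMF gives us the probability of each outcome.

Using the PMF formula:
P(X = 1) = 0.591000

Rounded to 4 decimal places: 0.5910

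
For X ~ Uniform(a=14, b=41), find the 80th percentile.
35.6000

We have X ~ Uniform(a=14, b=41).

We want to find x such that P(X ≤ x) = 0.8.

This is the 80th percentile, which means 80% of values fall below this point.

Using the inverse CDF (quantile function):
x = F⁻¹(0.8) = 35.6000

Verification: P(X ≤ 35.6000) = 0.8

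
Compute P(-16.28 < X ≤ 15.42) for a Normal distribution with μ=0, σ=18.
0.621306

We have X ~ Normal(μ=0, σ=18).

To find P(-16.28 < X ≤ 15.42), we use:
P(-16.28 < X ≤ 15.42) = P(X ≤ 15.42) - P(X ≤ -16.28)
                 = F(15.42) - F(-16.28)
                 = 0.804185 - 0.182880
                 = 0.621306

So there's approximately a 62.1% chance that X falls in this range.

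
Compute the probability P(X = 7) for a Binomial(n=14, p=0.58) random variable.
0.174698

We have X ~ Binomial(n=14, p=0.58).

For a Binomial distribution, the PMF gives us the probability of each outcome.

Using the PMF formula:
P(X = 7) = 0.174698

Rounded to 4 decimal places: 0.1747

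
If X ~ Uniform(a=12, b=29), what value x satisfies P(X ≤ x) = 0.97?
28.4900

We have X ~ Uniform(a=12, b=29).

We want to find x such that P(X ≤ x) = 0.97.

This is the 97th percentile, which means 97% of values fall below this point.

Using the inverse CDF (quantile function):
x = F⁻¹(0.97) = 28.4900

Verification: P(X ≤ 28.4900) = 0.97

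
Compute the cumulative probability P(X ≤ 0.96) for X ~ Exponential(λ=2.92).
0.939384

We have X ~ Exponential(λ=2.92).

The CDF gives us P(X ≤ k).

Using the CDF:
P(X ≤ 0.96) = 0.939384

This means there's approximately a 93.9% chance that X is at most 0.96.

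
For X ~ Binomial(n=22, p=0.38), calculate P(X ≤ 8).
0.531523

We have X ~ Binomial(n=22, p=0.38).

The CDF gives us P(X ≤ k).

Using the CDF:
P(X ≤ 8) = 0.531523

This means there's approximately a 53.2% chance that X is at most 8.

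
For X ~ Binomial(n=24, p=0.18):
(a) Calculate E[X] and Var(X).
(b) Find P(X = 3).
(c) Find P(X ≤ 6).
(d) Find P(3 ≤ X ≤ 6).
(a) E[X] = 4.3200, Var(X) = 3.5424
(b) P(X = 3) = 0.182860
(c) P(X ≤ 6) = 0.874389
(d) P(3 ≤ X ≤ 6) = 0.707253

We have X ~ Binomial(n=24, p=0.18).

(a) Moments:
E[X] = 4.3200
Var(X) = 3.5424
σ = √Var(X) = 1.8821

(b) Point probability using PMF:
P(X = 3) = 0.182860

(c) Cumulative probability using CDF:
P(X ≤ 6) = F(6) = 0.874389

(d) Range probability:
P(3 ≤ X ≤ 6) = P(X ≤ 6) - P(X ≤ 2)
                   = F(6) - F(2)
                   = 0.874389 - 0.167135
                   = 0.707253

This means approximately 70.7% of outcomes fall in the interval [3, 6].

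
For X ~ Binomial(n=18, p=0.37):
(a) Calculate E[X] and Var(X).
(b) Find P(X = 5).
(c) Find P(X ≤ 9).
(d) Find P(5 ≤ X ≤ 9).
(a) E[X] = 6.6600, Var(X) = 4.1958
(b) P(X = 5) = 0.146324
(c) P(X ≤ 9) = 0.915259
(d) P(5 ≤ X ≤ 9) = 0.770150

We have X ~ Binomial(n=18, p=0.37).

(a) Moments:
E[X] = 6.6600
Var(X) = 4.1958
σ = √Var(X) = 2.0484

(b) Point probability using PMF:
P(X = 5) = 0.146324

(c) Cumulative probability using CDF:
P(X ≤ 9) = F(9) = 0.915259

(d) Range probability:
P(5 ≤ X ≤ 9) = P(X ≤ 9) - P(X ≤ 4)
                   = F(9) - F(4)
                   = 0.915259 - 0.145110
                   = 0.770150

This means approximately 77.0% of outcomes fall in the interval [5, 9].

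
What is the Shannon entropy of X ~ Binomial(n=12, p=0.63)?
1.9298 nats

We have X ~ Binomial(n=12, p=0.63).

The Shannon entropy measures the uncertainty or information content of the distribution.

For a Binomial distribution with n=12, p=0.63:
H(X) = 1.9298 nats

(In bits, this would be 2.7842 bits.)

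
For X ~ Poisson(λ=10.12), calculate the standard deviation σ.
3.1812

We have X ~ Poisson(λ=10.12).

For a Poisson distribution with λ=10.12:
σ = √Var(X) = 3.1812

The standard deviation is the square root of the variance.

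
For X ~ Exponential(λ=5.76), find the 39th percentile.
0.0858

We have X ~ Exponential(λ=5.76).

We want to find x such that P(X ≤ x) = 0.39.

This is the 39th percentile, which means 39% of values fall below this point.

Using the inverse CDF (quantile function):
x = F⁻¹(0.39) = 0.0858

Verification: P(X ≤ 0.0858) = 0.39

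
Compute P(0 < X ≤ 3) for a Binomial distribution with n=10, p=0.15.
0.753156

We have X ~ Binomial(n=10, p=0.15).

To find P(0 < X ≤ 3), we use:
P(0 < X ≤ 3) = P(X ≤ 3) - P(X ≤ 0)
                 = F(3) - F(0)
                 = 0.950030 - 0.196874
                 = 0.753156

So there's approximately a 75.3% chance that X falls in this range.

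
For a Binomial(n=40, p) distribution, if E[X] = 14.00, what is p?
p = 0.35

For a Binomial(n, p) distribution:
E[X] = n × p

Given n = 40 and E[X] = 14.00:
14.00 = 40 × p
p = 14.00 / 40 = 0.35

Verification: Binomial(40, 0.35) has E[X] = 14.00 ✓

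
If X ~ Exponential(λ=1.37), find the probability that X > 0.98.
0.261166

We have X ~ Exponential(λ=1.37).

P(X > 0.98) = 1 - P(X ≤ 0.98)
                = 1 - F(0.98)
                = 1 - 0.738834
                = 0.261166

So there's approximately a 26.1% chance that X exceeds 0.98.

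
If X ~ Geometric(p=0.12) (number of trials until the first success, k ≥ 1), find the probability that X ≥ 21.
0.077563

We have X ~ Geometric(p=0.12) (number of trials until the first success, k ≥ 1).

For discrete distributions, P(X ≥ 21) = 1 - P(X ≤ 20).

P(X ≤ 20) = 0.922437
P(X ≥ 21) = 1 - 0.922437 = 0.077563

So there's approximately a 7.8% chance that X is at least 21.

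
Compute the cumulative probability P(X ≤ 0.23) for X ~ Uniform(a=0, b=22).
0.010455

We have X ~ Uniform(a=0, b=22).

The CDF gives us P(X ≤ k).

Using the CDF:
P(X ≤ 0.23) = 0.010455

This means there's approximately a 1.0% chance that X is at most 0.23.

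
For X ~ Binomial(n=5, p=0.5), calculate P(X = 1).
0.156250

We have X ~ Binomial(n=5, p=0.5).

For a Binomial distribution, the PMF gives us the probability of each outcome.

Using the PMF formula:
P(X = 1) = 0.156250

Rounded to 4 decimal places: 0.1562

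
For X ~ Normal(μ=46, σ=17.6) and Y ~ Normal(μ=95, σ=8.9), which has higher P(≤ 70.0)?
X has higher probability (P(X ≤ 70.0) = 0.9137 > P(Y ≤ 70.0) = 0.0025)

Compute P(≤ 70.0) for each distribution:

X ~ Normal(μ=46, σ=17.6):
P(X ≤ 70.0) = 0.9137

Y ~ Normal(μ=95, σ=8.9):
P(Y ≤ 70.0) = 0.0025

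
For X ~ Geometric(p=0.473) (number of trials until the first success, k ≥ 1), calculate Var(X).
2.3555

We have X ~ Geometric(p=0.473) (number of trials until the first success, k ≥ 1).

For a Geometric distribution with p=0.473 (number of trials until the first success, k ≥ 1):
Var(X) = 2.3555

The variance measures the spread of the distribution around the mean.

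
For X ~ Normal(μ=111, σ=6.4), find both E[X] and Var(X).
E[X] = 111.0000, Var(X) = 40.9600

We have X ~ Normal(μ=111, σ=6.4).

For a Normal distribution with μ=111, σ=6.4:

Expected value:
E[X] = 111.0000

Variance:
Var(X) = 40.9600

Standard deviation:
σ = √Var(X) = 6.4000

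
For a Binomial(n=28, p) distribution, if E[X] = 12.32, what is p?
p = 0.44

For a Binomial(n, p) distribution:
E[X] = n × p

Given n = 28 and E[X] = 12.32:
12.32 = 28 × p
p = 12.32 / 28 = 0.44

Verification: Binomial(28, 0.44) has E[X] = 12.32 ✓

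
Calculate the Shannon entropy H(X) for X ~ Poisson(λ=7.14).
2.3891 nats

We have X ~ Poisson(λ=7.14).

The Shannon entropy measures the uncertainty or information content of the distribution.

For a Poisson distribution with λ=7.14:
H(X) = 2.3891 nats

(In bits, this would be 3.4467 bits.)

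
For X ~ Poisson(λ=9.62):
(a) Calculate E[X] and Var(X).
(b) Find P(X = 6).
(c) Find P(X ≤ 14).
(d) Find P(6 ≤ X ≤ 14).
(a) E[X] = 9.6200, Var(X) = 9.6200
(b) P(X = 6) = 0.073081
(c) P(X ≤ 14) = 0.934840
(d) P(6 ≤ X ≤ 14) = 0.851941

We have X ~ Poisson(λ=9.62).

(a) Moments:
E[X] = 9.6200
Var(X) = 9.6200
σ = √Var(X) = 3.1016

(b) Point probability using PMF:
P(X = 6) = 0.073081

(c) Cumulative probability using CDF:
P(X ≤ 14) = F(14) = 0.934840

(d) Range probability:
P(6 ≤ X ≤ 14) = P(X ≤ 14) - P(X ≤ 5)
                   = F(14) - F(5)
                   = 0.934840 - 0.082899
                   = 0.851941

This means approximately 85.2% of outcomes fall in the interval [6, 14].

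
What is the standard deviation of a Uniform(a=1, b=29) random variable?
8.0829

We have X ~ Uniform(a=1, b=29).

For a Uniform distribution with a=1, b=29:
σ = √Var(X) = 8.0829

The standard deviation is the square root of the variance.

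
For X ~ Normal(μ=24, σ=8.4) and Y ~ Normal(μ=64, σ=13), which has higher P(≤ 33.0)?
X has higher probability (P(X ≤ 33.0) = 0.8580 > P(Y ≤ 33.0) = 0.0085)

Compute P(≤ 33.0) for each distribution:

X ~ Normal(μ=24, σ=8.4):
P(X ≤ 33.0) = 0.8580

Y ~ Normal(μ=64, σ=13):
P(Y ≤ 33.0) = 0.0085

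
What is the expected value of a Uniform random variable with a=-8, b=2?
-3.0000

We have X ~ Uniform(a=-8, b=2).

For a Uniform distribution with a=-8, b=2:
E[X] = -3.0000

This is the expected (average) value of X.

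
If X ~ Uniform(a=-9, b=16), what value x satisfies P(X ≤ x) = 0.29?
-1.7500

We have X ~ Uniform(a=-9, b=16).

We want to find x such that P(X ≤ x) = 0.29.

This is the 29th percentile, which means 29% of values fall below this point.

Using the inverse CDF (quantile function):
x = F⁻¹(0.29) = -1.7500

Verification: P(X ≤ -1.7500) = 0.29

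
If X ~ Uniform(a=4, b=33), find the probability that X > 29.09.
0.134828

We have X ~ Uniform(a=4, b=33).

P(X > 29.09) = 1 - P(X ≤ 29.09)
                = 1 - F(29.09)
                = 1 - 0.865172
                = 0.134828

So there's approximately a 13.5% chance that X exceeds 29.09.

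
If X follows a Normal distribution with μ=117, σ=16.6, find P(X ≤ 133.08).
0.833646

We have X ~ Normal(μ=117, σ=16.6).

The CDF gives us P(X ≤ k).

Using the CDF:
P(X ≤ 133.08) = 0.833646

This means there's approximately a 83.4% chance that X is at most 133.08.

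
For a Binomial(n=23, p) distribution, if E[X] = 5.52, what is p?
p = 0.24

For a Binomial(n, p) distribution:
E[X] = n × p

Given n = 23 and E[X] = 5.52:
5.52 = 23 × p
p = 5.52 / 23 = 0.24

Verification: Binomial(23, 0.24) has E[X] = 5.52 ✓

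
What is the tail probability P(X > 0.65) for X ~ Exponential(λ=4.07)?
0.070970

We have X ~ Exponential(λ=4.07).

P(X > 0.65) = 1 - P(X ≤ 0.65)
                = 1 - F(0.65)
                = 1 - 0.929030
                = 0.070970

So there's approximately a 7.1% chance that X exceeds 0.65.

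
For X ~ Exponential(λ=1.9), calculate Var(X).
0.2770

We have X ~ Exponential(λ=1.9).

For an Exponential distribution with λ=1.9:
Var(X) = 0.2770

The variance measures the spread of the distribution around the mean.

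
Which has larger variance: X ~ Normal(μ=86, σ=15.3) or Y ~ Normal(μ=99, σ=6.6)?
X has larger variance (234.0900 > 43.5600)

Compute the variance for each distribution:

X ~ Normal(μ=86, σ=15.3):
Var(X) = 234.0900

Y ~ Normal(μ=99, σ=6.6):
Var(Y) = 43.5600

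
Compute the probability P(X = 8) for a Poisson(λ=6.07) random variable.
0.105638

We have X ~ Poisson(λ=6.07).

For a Poisson distribution, the PMF gives us the probability of each outcome.

Using the PMF formula:
P(X = 8) = 0.105638

Rounded to 4 decimal places: 0.1056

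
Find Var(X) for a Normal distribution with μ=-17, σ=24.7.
610.0900

We have X ~ Normal(μ=-17, σ=24.7).

For a Normal distribution with μ=-17, σ=24.7:
Var(X) = 610.0900

The variance measures the spread of the distribution around the mean.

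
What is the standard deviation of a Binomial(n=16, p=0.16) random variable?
1.4664

We have X ~ Binomial(n=16, p=0.16).

For a Binomial distribution with n=16, p=0.16:
σ = √Var(X) = 1.4664

The standard deviation is the square root of the variance.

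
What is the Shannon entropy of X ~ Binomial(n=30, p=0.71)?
2.3266 nats

We have X ~ Binomial(n=30, p=0.71).

The Shannon entropy measures the uncertainty or information content of the distribution.

For a Binomial distribution with n=30, p=0.71:
H(X) = 2.3266 nats

(In bits, this would be 3.3566 bits.)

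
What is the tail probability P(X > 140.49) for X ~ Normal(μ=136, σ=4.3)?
0.148200

We have X ~ Normal(μ=136, σ=4.3).

P(X > 140.49) = 1 - P(X ≤ 140.49)
                = 1 - F(140.49)
                = 1 - 0.851800
                = 0.148200

So there's approximately a 14.8% chance that X exceeds 140.49.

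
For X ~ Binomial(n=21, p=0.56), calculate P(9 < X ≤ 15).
0.792553

We have X ~ Binomial(n=21, p=0.56).

To find P(9 < X ≤ 15), we use:
P(9 < X ≤ 15) = P(X ≤ 15) - P(X ≤ 9)
                 = F(15) - F(9)
                 = 0.952776 - 0.160223
                 = 0.792553

So there's approximately a 79.3% chance that X falls in this range.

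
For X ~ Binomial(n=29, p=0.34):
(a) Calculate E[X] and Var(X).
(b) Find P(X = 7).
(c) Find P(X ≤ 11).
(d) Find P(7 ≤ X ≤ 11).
(a) E[X] = 9.8600, Var(X) = 6.5076
(b) P(X = 7) = 0.087834
(c) P(X ≤ 11) = 0.743548
(d) P(7 ≤ X ≤ 11) = 0.653054

We have X ~ Binomial(n=29, p=0.34).

(a) Moments:
E[X] = 9.8600
Var(X) = 6.5076
σ = √Var(X) = 2.5510

(b) Point probability using PMF:
P(X = 7) = 0.087834

(c) Cumulative probability using CDF:
P(X ≤ 11) = F(11) = 0.743548

(d) Range probability:
P(7 ≤ X ≤ 11) = P(X ≤ 11) - P(X ≤ 6)
                   = F(11) - F(6)
                   = 0.743548 - 0.090494
                   = 0.653054

This means approximately 65.3% of outcomes fall in the interval [7, 11].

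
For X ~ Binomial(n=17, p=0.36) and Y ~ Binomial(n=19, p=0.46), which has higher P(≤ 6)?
X has higher probability (P(X ≤ 6) = 0.5848 > P(Y ≤ 6) = 0.1512)

Compute P(≤ 6) for each distribution:

X ~ Binomial(n=17, p=0.36):
P(X ≤ 6) = 0.5848

Y ~ Binomial(n=19, p=0.46):
P(Y ≤ 6) = 0.1512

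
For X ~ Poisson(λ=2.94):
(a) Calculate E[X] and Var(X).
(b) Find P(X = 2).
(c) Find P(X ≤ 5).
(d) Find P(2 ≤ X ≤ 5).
(a) E[X] = 2.9400, Var(X) = 2.9400
(b) P(X = 2) = 0.228475
(c) P(X ≤ 5) = 0.922010
(d) P(2 ≤ X ≤ 5) = 0.713719

We have X ~ Poisson(λ=2.94).

(a) Moments:
E[X] = 2.9400
Var(X) = 2.9400
σ = √Var(X) = 1.7146

(b) Point probability using PMF:
P(X = 2) = 0.228475

(c) Cumulative probability using CDF:
P(X ≤ 5) = F(5) = 0.922010

(d) Range probability:
P(2 ≤ X ≤ 5) = P(X ≤ 5) - P(X ≤ 1)
                   = F(5) - F(1)
                   = 0.922010 - 0.208291
                   = 0.713719

This means approximately 71.4% of outcomes fall in the interval [2, 5].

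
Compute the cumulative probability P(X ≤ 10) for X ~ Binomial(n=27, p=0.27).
0.914425

We have X ~ Binomial(n=27, p=0.27).

The CDF gives us P(X ≤ k).

Using the CDF:
P(X ≤ 10) = 0.914425

This means there's approximately a 91.4% chance that X is at most 10.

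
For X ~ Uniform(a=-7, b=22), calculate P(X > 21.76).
0.008276

We have X ~ Uniform(a=-7, b=22).

P(X > 21.76) = 1 - P(X ≤ 21.76)
                = 1 - F(21.76)
                = 1 - 0.991724
                = 0.008276

So there's approximately a 0.8% chance that X exceeds 21.76.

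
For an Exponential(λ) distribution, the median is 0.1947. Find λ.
λ = 3.5601

For X ~ Exponential(λ), the CDF is F(x) = 1 - e^(-λx).
The median m satisfies F(m) = 0.5:
1 - e^(-λm) = 0.5
e^(-λm) = 0.5
λm = ln(2)
m = ln(2) / λ

Given m = 0.1947:
λ = ln(2) / 0.1947 = 0.693147 / 0.1947 = 3.5601

Verification: ln(2) / 3.5601 = 0.1947 ✓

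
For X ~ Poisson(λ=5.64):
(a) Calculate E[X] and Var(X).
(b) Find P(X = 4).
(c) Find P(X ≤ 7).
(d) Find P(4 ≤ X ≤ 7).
(a) E[X] = 5.6400, Var(X) = 5.6400
(b) P(X = 4) = 0.149791
(c) P(X ≤ 7) = 0.791881
(d) P(4 ≤ X ≤ 7) = 0.605548

We have X ~ Poisson(λ=5.64).

(a) Moments:
E[X] = 5.6400
Var(X) = 5.6400
σ = √Var(X) = 2.3749

(b) Point probability using PMF:
P(X = 4) = 0.149791

(c) Cumulative probability using CDF:
P(X ≤ 7) = F(7) = 0.791881

(d) Range probability:
P(4 ≤ X ≤ 7) = P(X ≤ 7) - P(X ≤ 3)
                   = F(7) - F(3)
                   = 0.791881 - 0.186333
                   = 0.605548

This means approximately 60.6% of outcomes fall in the interval [4, 7].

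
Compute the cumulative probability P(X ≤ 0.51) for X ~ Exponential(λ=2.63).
0.738495

We have X ~ Exponential(λ=2.63).

The CDF gives us P(X ≤ k).

Using the CDF:
P(X ≤ 0.51) = 0.738495

This means there's approximately a 73.8% chance that X is at most 0.51.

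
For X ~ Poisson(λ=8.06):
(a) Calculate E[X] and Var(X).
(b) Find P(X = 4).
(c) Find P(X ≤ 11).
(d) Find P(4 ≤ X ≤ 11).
(a) E[X] = 8.0600, Var(X) = 8.0600
(b) P(X = 4) = 0.055554
(c) P(X ≤ 11) = 0.883696
(d) P(4 ≤ X ≤ 11) = 0.843002

We have X ~ Poisson(λ=8.06).

(a) Moments:
E[X] = 8.0600
Var(X) = 8.0600
σ = √Var(X) = 2.8390

(b) Point probability using PMF:
P(X = 4) = 0.055554

(c) Cumulative probability using CDF:
P(X ≤ 11) = F(11) = 0.883696

(d) Range probability:
P(4 ≤ X ≤ 11) = P(X ≤ 11) - P(X ≤ 3)
                   = F(11) - F(3)
                   = 0.883696 - 0.040694
                   = 0.843002

This means approximately 84.3% of outcomes fall in the interval [4, 11].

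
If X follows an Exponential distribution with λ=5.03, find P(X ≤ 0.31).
0.789717

We have X ~ Exponential(λ=5.03).

The CDF gives us P(X ≤ k).

Using the CDF:
P(X ≤ 0.31) = 0.789717

This means there's approximately a 79.0% chance that X is at most 0.31.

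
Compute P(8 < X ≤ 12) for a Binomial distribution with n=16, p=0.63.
0.693443

We have X ~ Binomial(n=16, p=0.63).

To find P(8 < X ≤ 12), we use:
P(8 < X ≤ 12) = P(X ≤ 12) - P(X ≤ 8)
                 = F(12) - F(8)
                 = 0.898250 - 0.204807
                 = 0.693443

So there's approximately a 69.3% chance that X falls in this range.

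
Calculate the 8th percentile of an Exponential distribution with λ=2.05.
0.0407

We have X ~ Exponential(λ=2.05).

We want to find x such that P(X ≤ x) = 0.08.

This is the 8th percentile, which means 8% of values fall below this point.

Using the inverse CDF (quantile function):
x = F⁻¹(0.08) = 0.0407

Verification: P(X ≤ 0.0407) = 0.08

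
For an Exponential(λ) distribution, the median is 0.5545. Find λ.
λ = 1.2500

For X ~ Exponential(λ), the CDF is F(x) = 1 - e^(-λx).
The median m satisfies F(m) = 0.5:
1 - e^(-λm) = 0.5
e^(-λm) = 0.5
λm = ln(2)
m = ln(2) / λ

Given m = 0.5545:
λ = ln(2) / 0.5545 = 0.693147 / 0.5545 = 1.2500

Verification: ln(2) / 1.2500 = 0.5545 ✓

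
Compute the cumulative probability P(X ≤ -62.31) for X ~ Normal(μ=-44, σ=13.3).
0.084304

We have X ~ Normal(μ=-44, σ=13.3).

The CDF gives us P(X ≤ k).

Using the CDF:
P(X ≤ -62.31) = 0.084304

This means there's approximately a 8.4% chance that X is at most -62.31.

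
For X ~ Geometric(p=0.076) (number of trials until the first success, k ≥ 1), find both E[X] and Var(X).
E[X] = 13.1579, Var(X) = 159.9723

We have X ~ Geometric(p=0.076) (number of trials until the first success, k ≥ 1).

For a Geometric distribution with p=0.076 (number of trials until the first success, k ≥ 1):

Expected value:
E[X] = 13.1579

Variance:
Var(X) = 159.9723

Standard deviation:
σ = √Var(X) = 12.6480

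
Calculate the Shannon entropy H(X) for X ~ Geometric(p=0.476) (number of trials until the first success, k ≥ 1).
1.4538 nats

We have X ~ Geometric(p=0.476) (number of trials until the first success, k ≥ 1).

The Shannon entropy measures the uncertainty or information content of the distribution.

For a Geometric distribution with p=0.476 (number of trials until the first success, k ≥ 1):
H(X) = 1.4538 nats

(In bits, this would be 2.0973 bits.)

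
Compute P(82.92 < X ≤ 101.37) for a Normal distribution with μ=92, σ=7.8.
0.762988

We have X ~ Normal(μ=92, σ=7.8).

To find P(82.92 < X ≤ 101.37), we use:
P(82.92 < X ≤ 101.37) = P(X ≤ 101.37) - P(X ≤ 82.92)
                 = F(101.37) - F(82.92)
                 = 0.885179 - 0.122191
                 = 0.762988

So there's approximately a 76.3% chance that X falls in this range.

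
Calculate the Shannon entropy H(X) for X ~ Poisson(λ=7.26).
2.3976 nats

We have X ~ Poisson(λ=7.26).

The Shannon entropy measures the uncertainty or information content of the distribution.

For a Poisson distribution with λ=7.26:
H(X) = 2.3976 nats

(In bits, this would be 3.4591 bits.)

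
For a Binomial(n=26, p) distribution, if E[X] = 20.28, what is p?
p = 0.78

For a Binomial(n, p) distribution:
E[X] = n × p

Given n = 26 and E[X] = 20.28:
20.28 = 26 × p
p = 20.28 / 26 = 0.78

Verification: Binomial(26, 0.78) has E[X] = 20.28 ✓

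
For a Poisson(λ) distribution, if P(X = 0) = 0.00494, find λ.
λ = 5.3104

For a Poisson(λ) distribution, the PMF at 0 is:
P(X = 0) = λ^0 e^(-λ) / 0! = e^(-λ)

Given P(X = 0) = 0.00494:
e^(-λ) = 0.00494
-λ = ln(0.00494)
λ = -ln(0.00494) = 5.3104

Verification: e^(-5.3104) = 0.00494 ✓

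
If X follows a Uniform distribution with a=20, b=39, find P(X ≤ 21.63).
0.085789

We have X ~ Uniform(a=20, b=39).

The CDF gives us P(X ≤ k).

Using the CDF:
P(X ≤ 21.63) = 0.085789

This means there's approximately a 8.6% chance that X is at most 21.63.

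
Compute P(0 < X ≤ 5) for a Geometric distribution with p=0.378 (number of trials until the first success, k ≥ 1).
0.906900

We have X ~ Geometric(p=0.378) (number of trials until the first success, k ≥ 1).

To find P(0 < X ≤ 5), we use:
P(0 < X ≤ 5) = P(X ≤ 5) - P(X ≤ 0)
                 = F(5) - F(0)
                 = 0.906900 - 0.000000
                 = 0.906900

So there's approximately a 90.7% chance that X falls in this range.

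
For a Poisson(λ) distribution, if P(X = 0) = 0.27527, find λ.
λ = 1.2900

For a Poisson(λ) distribution, the PMF at 0 is:
P(X = 0) = λ^0 e^(-λ) / 0! = e^(-λ)

Given P(X = 0) = 0.27527:
e^(-λ) = 0.27527
-λ = ln(0.27527)
λ = -ln(0.27527) = 1.2900

Verification: e^(-1.2900) = 0.27527 ✓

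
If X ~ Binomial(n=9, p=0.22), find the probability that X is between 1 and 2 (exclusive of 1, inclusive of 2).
0.306062

We have X ~ Binomial(n=9, p=0.22).

To find P(1 < X ≤ 2), we use:
P(1 < X ≤ 2) = P(X ≤ 2) - P(X ≤ 1)
                 = F(2) - F(1)
                 = 0.684214 - 0.378152
                 = 0.306062

So there's approximately a 30.6% chance that X falls in this range.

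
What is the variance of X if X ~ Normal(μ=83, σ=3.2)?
10.2400

We have X ~ Normal(μ=83, σ=3.2).

For a Normal distribution with μ=83, σ=3.2:
Var(X) = 10.2400

The variance measures the spread of the distribution around the mean.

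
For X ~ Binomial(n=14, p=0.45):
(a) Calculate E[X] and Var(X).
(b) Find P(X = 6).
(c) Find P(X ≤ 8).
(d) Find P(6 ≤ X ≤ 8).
(a) E[X] = 6.3000, Var(X) = 3.4650
(b) P(X = 6) = 0.208801
(c) P(X ≤ 8) = 0.881139
(d) P(6 ≤ X ≤ 8) = 0.543819

We have X ~ Binomial(n=14, p=0.45).

(a) Moments:
E[X] = 6.3000
Var(X) = 3.4650
σ = √Var(X) = 1.8615

(b) Point probability using PMF:
P(X = 6) = 0.208801

(c) Cumulative probability using CDF:
P(X ≤ 8) = F(8) = 0.881139

(d) Range probability:
P(6 ≤ X ≤ 8) = P(X ≤ 8) - P(X ≤ 5)
                   = F(8) - F(5)
                   = 0.881139 - 0.337320
                   = 0.543819

This means approximately 54.4% of outcomes fall in the interval [6, 8].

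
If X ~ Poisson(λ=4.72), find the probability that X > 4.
0.509084

We have X ~ Poisson(λ=4.72).

P(X > 4) = 1 - P(X ≤ 4)
                = 1 - F(4)
                = 1 - 0.490916
                = 0.509084

So there's approximately a 50.9% chance that X exceeds 4.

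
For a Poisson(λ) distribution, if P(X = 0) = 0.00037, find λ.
λ = 7.9020

For a Poisson(λ) distribution, the PMF at 0 is:
P(X = 0) = λ^0 e^(-λ) / 0! = e^(-λ)

Given P(X = 0) = 0.00037:
e^(-λ) = 0.00037
-λ = ln(0.00037)
λ = -ln(0.00037) = 7.9020

Verification: e^(-7.9020) = 0.00037 ✓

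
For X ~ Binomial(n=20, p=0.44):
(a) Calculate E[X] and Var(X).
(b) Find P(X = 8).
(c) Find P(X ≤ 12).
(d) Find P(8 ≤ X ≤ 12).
(a) E[X] = 8.8000, Var(X) = 4.9280
(b) P(X = 8) = 0.168324
(c) P(X ≤ 12) = 0.951828
(d) P(8 ≤ X ≤ 12) = 0.670083

We have X ~ Binomial(n=20, p=0.44).

(a) Moments:
E[X] = 8.8000
Var(X) = 4.9280
σ = √Var(X) = 2.2199

(b) Point probability using PMF:
P(X = 8) = 0.168324

(c) Cumulative probability using CDF:
P(X ≤ 12) = F(12) = 0.951828

(d) Range probability:
P(8 ≤ X ≤ 12) = P(X ≤ 12) - P(X ≤ 7)
                   = F(12) - F(7)
                   = 0.951828 - 0.281745
                   = 0.670083

This means approximately 67.0% of outcomes fall in the interval [8, 12].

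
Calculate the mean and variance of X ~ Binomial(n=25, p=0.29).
E[X] = 7.2500, Var(X) = 5.1475

We have X ~ Binomial(n=25, p=0.29).

For a Binomial distribution with n=25, p=0.29:

Expected value:
E[X] = 7.2500

Variance:
Var(X) = 5.1475

Standard deviation:
σ = √Var(X) = 2.2688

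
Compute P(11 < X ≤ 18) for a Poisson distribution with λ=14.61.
0.633950

We have X ~ Poisson(λ=14.61).

To find P(11 < X ≤ 18), we use:
P(11 < X ≤ 18) = P(X ≤ 18) - P(X ≤ 11)
                 = F(18) - F(11)
                 = 0.845911 - 0.211961
                 = 0.633950

So there's approximately a 63.4% chance that X falls in this range.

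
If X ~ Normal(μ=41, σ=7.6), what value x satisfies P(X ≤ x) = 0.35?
38.0716

We have X ~ Normal(μ=41, σ=7.6).

We want to find x such that P(X ≤ x) = 0.35.

This is the 35th percentile, which means 35% of values fall below this point.

Using the inverse CDF (quantile function):
x = F⁻¹(0.35) = 38.0716

Verification: P(X ≤ 38.0716) = 0.35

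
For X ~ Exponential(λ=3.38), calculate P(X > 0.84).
0.058472

We have X ~ Exponential(λ=3.38).

P(X > 0.84) = 1 - P(X ≤ 0.84)
                = 1 - F(0.84)
                = 1 - 0.941528
                = 0.058472

So there's approximately a 5.8% chance that X exceeds 0.84.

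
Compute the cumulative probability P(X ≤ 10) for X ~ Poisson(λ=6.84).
0.912446

We have X ~ Poisson(λ=6.84).

The CDF gives us P(X ≤ k).

Using the CDF:
P(X ≤ 10) = 0.912446

This means there's approximately a 91.2% chance that X is at most 10.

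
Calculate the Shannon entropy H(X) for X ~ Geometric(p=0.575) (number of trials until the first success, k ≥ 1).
1.1858 nats

We have X ~ Geometric(p=0.575) (number of trials until the first success, k ≥ 1).

The Shannon entropy measures the uncertainty or information content of the distribution.

For a Geometric distribution with p=0.575 (number of trials until the first success, k ≥ 1):
H(X) = 1.1858 nats

(In bits, this would be 1.7108 bits.)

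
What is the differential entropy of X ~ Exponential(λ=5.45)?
-0.6956 nats

We have X ~ Exponential(λ=5.45).

The differential entropy measures the uncertainty or information content of the distribution.

For an Exponential distribution with λ=5.45:
h(X) = -0.6956 nats

(In bits, this would be -1.0036 bits.)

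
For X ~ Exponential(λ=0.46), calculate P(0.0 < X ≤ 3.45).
0.795462

We have X ~ Exponential(λ=0.46).

To find P(0.0 < X ≤ 3.45), we use:
P(0.0 < X ≤ 3.45) = P(X ≤ 3.45) - P(X ≤ 0.0)
                 = F(3.45) - F(0.0)
                 = 0.795462 - 0.000000
                 = 0.795462

So there's approximately a 79.5% chance that X falls in this range.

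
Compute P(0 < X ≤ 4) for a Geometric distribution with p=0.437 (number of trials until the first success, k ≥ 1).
0.899531

We have X ~ Geometric(p=0.437) (number of trials until the first success, k ≥ 1).

To find P(0 < X ≤ 4), we use:
P(0 < X ≤ 4) = P(X ≤ 4) - P(X ≤ 0)
                 = F(4) - F(0)
                 = 0.899531 - 0.000000
                 = 0.899531

So there's approximately a 90.0% chance that X falls in this range.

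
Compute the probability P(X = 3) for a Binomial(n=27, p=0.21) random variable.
0.094588

We have X ~ Binomial(n=27, p=0.21).

For a Binomial distribution, the PMF gives us the probability of each outcome.

Using the PMF formula:
P(X = 3) = 0.094588

Rounded to 4 decimal places: 0.0946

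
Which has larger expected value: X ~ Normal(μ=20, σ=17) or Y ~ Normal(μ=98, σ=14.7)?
Y has larger mean (98.0000 > 20.0000)

Compute the expected value for each distribution:

X ~ Normal(μ=20, σ=17):
E[X] = 20.0000

Y ~ Normal(μ=98, σ=14.7):
E[Y] = 98.0000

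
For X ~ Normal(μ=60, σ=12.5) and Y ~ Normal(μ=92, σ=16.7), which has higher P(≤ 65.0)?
X has higher probability (P(X ≤ 65.0) = 0.6554 > P(Y ≤ 65.0) = 0.0530)

Compute P(≤ 65.0) for each distribution:

X ~ Normal(μ=60, σ=12.5):
P(X ≤ 65.0) = 0.6554

Y ~ Normal(μ=92, σ=16.7):
P(Y ≤ 65.0) = 0.0530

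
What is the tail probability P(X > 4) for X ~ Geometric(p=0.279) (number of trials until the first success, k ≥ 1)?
0.270235

We have X ~ Geometric(p=0.279) (number of trials until the first success, k ≥ 1).

P(X > 4) = 1 - P(X ≤ 4)
                = 1 - F(4)
                = 1 - 0.729765
                = 0.270235

So there's approximately a 27.0% chance that X exceeds 4.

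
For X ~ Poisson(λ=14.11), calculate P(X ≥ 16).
0.341563

We have X ~ Poisson(λ=14.11).

For discrete distributions, P(X ≥ 16) = 1 - P(X ≤ 15).

P(X ≤ 15) = 0.658437
P(X ≥ 16) = 1 - 0.658437 = 0.341563

So there's approximately a 34.2% chance that X is at least 16.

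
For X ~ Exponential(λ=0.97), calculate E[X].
1.0309

We have X ~ Exponential(λ=0.97).

For an Exponential distribution with λ=0.97:
E[X] = 1.0309

This is the expected (average) value of X.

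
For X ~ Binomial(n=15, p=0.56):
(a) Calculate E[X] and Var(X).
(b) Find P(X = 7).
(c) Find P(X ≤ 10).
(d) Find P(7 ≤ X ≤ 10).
(a) E[X] = 8.4000, Var(X) = 3.6960
(b) P(X = 7) = 0.156130
(c) P(X ≤ 10) = 0.863272
(d) P(7 ≤ X ≤ 10) = 0.701754

We have X ~ Binomial(n=15, p=0.56).

(a) Moments:
E[X] = 8.4000
Var(X) = 3.6960
σ = √Var(X) = 1.9225

(b) Point probability using PMF:
P(X = 7) = 0.156130

(c) Cumulative probability using CDF:
P(X ≤ 10) = F(10) = 0.863272

(d) Range probability:
P(7 ≤ X ≤ 10) = P(X ≤ 10) - P(X ≤ 6)
                   = F(10) - F(6)
                   = 0.863272 - 0.161518
                   = 0.701754

This means approximately 70.2% of outcomes fall in the interval [7, 10].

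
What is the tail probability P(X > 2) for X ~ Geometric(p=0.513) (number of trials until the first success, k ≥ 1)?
0.237169

We have X ~ Geometric(p=0.513) (number of trials until the first success, k ≥ 1).

P(X > 2) = 1 - P(X ≤ 2)
                = 1 - F(2)
                = 1 - 0.762831
                = 0.237169

So there's approximately a 23.7% chance that X exceeds 2.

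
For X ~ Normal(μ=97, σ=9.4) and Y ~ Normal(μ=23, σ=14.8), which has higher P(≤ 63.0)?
Y has higher probability (P(Y ≤ 63.0) = 0.9966 > P(X ≤ 63.0) = 0.0001)

Compute P(≤ 63.0) for each distribution:

X ~ Normal(μ=97, σ=9.4):
P(X ≤ 63.0) = 0.0001

Y ~ Normal(μ=23, σ=14.8):
P(Y ≤ 63.0) = 0.9966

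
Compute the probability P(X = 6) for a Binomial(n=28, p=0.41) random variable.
0.016274

We have X ~ Binomial(n=28, p=0.41).

For a Binomial distribution, the PMF gives us the probability of each outcome.

Using the PMF formula:
P(X = 6) = 0.016274

Rounded to 4 decimal places: 0.0163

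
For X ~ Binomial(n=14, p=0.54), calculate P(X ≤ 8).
0.690024

We have X ~ Binomial(n=14, p=0.54).

The CDF gives us P(X ≤ k).

Using the CDF:
P(X ≤ 8) = 0.690024

This means there's approximately a 69.0% chance that X is at most 8.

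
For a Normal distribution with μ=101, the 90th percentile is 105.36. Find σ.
σ = 3.4021

For X ~ Normal(μ, σ), the p-th percentile satisfies x = μ + z_p × σ,
where z_p = Φ⁻¹(p) is the standard normal quantile.

Step 1: z_{0.9} = Φ⁻¹(0.9) = 1.2816

Step 2: Solve for σ:
105.36 = 101 + 1.2816 × σ
σ = (105.36 - 101) / 1.2816
σ = 4.36 / 1.2816
σ = 3.4021

Verification: μ + z × σ = 101 + 1.2816 × 3.4021 = 105.36 ✓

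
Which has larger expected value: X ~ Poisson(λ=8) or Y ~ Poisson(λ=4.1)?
X has larger mean (8.0000 > 4.1000)

Compute the expected value for each distribution:

X ~ Poisson(λ=8):
E[X] = 8.0000

Y ~ Poisson(λ=4.1):
E[Y] = 4.1000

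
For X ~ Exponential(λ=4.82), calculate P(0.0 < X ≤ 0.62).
0.949632

We have X ~ Exponential(λ=4.82).

To find P(0.0 < X ≤ 0.62), we use:
P(0.0 < X ≤ 0.62) = P(X ≤ 0.62) - P(X ≤ 0.0)
                 = F(0.62) - F(0.0)
                 = 0.949632 - 0.000000
                 = 0.949632

So there's approximately a 95.0% chance that X falls in this range.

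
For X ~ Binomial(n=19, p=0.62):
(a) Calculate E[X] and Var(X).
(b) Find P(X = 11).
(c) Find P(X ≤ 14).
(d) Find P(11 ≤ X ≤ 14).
(a) E[X] = 11.7800, Var(X) = 4.4764
(b) P(X = 11) = 0.171000
(c) P(X ≤ 14) = 0.903774
(d) P(11 ≤ X ≤ 14) = 0.634672

We have X ~ Binomial(n=19, p=0.62).

(a) Moments:
E[X] = 11.7800
Var(X) = 4.4764
σ = √Var(X) = 2.1158

(b) Point probability using PMF:
P(X = 11) = 0.171000

(c) Cumulative probability using CDF:
P(X ≤ 14) = F(14) = 0.903774

(d) Range probability:
P(11 ≤ X ≤ 14) = P(X ≤ 14) - P(X ≤ 10)
                   = F(14) - F(10)
                   = 0.903774 - 0.269102
                   = 0.634672

This means approximately 63.5% of outcomes fall in the interval [11, 14].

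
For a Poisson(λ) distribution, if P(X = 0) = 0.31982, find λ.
λ = 1.1400

For a Poisson(λ) distribution, the PMF at 0 is:
P(X = 0) = λ^0 e^(-λ) / 0! = e^(-λ)

Given P(X = 0) = 0.31982:
e^(-λ) = 0.31982
-λ = ln(0.31982)
λ = -ln(0.31982) = 1.1400

Verification: e^(-1.1400) = 0.31982 ✓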